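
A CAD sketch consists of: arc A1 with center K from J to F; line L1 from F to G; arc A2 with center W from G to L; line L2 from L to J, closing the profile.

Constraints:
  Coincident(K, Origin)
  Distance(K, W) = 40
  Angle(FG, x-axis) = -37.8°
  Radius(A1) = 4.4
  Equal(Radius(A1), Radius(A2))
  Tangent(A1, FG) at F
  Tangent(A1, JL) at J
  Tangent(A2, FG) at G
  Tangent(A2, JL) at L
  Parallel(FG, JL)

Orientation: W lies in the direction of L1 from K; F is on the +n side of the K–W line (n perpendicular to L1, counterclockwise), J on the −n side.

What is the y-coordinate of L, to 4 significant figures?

-27.99

The slot axis is L1's direction at -37.8°, so u = (cos -37.8°, sin -37.8°) = (0.7902, -0.6129) and n = (−sin -37.8°, cos -37.8°) = (0.6129, 0.7902). K is at the origin and W lies 40.0 along u from K, so W = 40.0·u = (31.61, -24.52). Tangency of A1 to both parallel lines with radius 4.4 puts F and J at K ± 4.4·n: F = (2.697, 3.477), J = (-2.697, -3.477). Equal radii place G and L the same way about W: G = W + 4.4·n = (34.30, -21.04), L = W − 4.4·n = (28.91, -27.99). So L.y = -27.99.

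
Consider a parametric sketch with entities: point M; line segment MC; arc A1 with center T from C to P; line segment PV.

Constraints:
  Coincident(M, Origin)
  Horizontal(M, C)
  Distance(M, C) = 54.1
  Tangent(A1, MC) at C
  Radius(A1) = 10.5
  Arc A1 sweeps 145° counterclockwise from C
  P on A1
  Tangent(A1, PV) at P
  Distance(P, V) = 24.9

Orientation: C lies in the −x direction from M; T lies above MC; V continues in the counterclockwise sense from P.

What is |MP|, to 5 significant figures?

51.733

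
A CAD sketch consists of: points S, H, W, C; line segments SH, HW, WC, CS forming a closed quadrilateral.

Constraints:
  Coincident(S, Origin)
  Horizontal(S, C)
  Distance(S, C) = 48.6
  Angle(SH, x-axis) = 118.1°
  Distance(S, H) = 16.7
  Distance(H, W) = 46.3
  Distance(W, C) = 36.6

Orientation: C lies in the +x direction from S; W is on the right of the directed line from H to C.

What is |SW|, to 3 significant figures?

29.9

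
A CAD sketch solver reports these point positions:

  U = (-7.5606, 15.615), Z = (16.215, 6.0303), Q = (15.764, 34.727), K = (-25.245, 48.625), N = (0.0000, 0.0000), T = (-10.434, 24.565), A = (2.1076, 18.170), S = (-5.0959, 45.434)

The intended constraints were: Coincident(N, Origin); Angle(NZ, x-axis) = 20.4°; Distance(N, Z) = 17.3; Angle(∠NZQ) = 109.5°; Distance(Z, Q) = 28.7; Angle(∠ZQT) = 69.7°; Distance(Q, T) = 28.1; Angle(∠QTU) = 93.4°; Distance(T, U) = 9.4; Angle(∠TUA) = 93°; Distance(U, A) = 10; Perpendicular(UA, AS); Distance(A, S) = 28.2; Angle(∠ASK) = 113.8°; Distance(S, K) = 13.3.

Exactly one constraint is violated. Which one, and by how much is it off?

Distance(S, K) = 13.3 — off by 7.10.

N = (0.00, 0.00) ✓; NZ at 20.40° ✓; |NZ| = 17.30 ✓; ∠NZQ = 109.5° ✓; |ZQ| = 28.70 ✓; ∠ZQT = 69.70° ✓; |QT| = 28.10 ✓; ∠QTU = 93.40° ✓; |TU| = 9.400 ✓; ∠TUA = 93.00° ✓; |UA| = 10.00 ✓; ∠(UA, AS) = 90.00° ✓; |AS| = 28.20 ✓; ∠ASK = 113.8° ✓; |SK| = 20.40 ✗.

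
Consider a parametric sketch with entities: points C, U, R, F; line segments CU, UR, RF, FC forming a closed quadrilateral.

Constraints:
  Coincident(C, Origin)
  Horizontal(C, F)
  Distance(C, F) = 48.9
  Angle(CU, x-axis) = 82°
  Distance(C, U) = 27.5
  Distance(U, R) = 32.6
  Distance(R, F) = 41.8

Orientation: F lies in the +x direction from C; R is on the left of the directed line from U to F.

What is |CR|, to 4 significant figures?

51.95

Checks: |UR| = 32.60 ✓; |RF| = 41.80 ✓.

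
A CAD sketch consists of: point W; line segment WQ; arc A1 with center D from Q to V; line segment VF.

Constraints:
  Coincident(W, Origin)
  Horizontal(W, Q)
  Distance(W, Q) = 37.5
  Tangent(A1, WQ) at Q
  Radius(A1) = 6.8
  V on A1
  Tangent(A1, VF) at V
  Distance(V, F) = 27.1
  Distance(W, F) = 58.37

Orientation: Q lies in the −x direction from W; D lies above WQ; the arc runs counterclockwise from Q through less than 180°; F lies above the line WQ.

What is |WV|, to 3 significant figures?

33.9

Checks: |DV| = 6.800 ✓; ∠(DV, VF) = 90.00° ✓; |VF| = 27.10 ✓; |WF| = 58.37 ✓.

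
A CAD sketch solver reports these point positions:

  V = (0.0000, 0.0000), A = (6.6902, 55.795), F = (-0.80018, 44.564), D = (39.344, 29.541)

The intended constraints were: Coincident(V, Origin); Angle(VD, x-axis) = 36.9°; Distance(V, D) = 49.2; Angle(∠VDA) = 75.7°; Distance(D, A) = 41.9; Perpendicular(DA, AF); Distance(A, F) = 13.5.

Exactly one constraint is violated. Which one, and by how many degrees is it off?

Perpendicular(DA, AF) — off by 5.10°.

V = (0.00, 0.00) ✓; VD at 36.90° ✓; |VD| = 49.20 ✓; ∠VDA = 75.70° ✓; |DA| = 41.90 ✓; ∠(DA, AF) = 95.10° ✗; |AF| = 13.50 ✓.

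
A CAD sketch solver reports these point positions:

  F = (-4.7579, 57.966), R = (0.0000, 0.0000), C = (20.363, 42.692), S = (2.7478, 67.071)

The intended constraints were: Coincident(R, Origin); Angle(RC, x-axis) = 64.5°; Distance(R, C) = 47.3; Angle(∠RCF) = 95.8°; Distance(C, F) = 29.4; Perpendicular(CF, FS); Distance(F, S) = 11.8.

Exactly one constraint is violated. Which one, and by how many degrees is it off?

Perpendicular(CF, FS) — off by 8.20°.

R = (0.00, 0.00) ✓; RC at 64.50° ✓; |RC| = 47.30 ✓; ∠RCF = 95.80° ✓; |CF| = 29.40 ✓; ∠(CF, FS) = 98.20° ✗; |FS| = 11.80 ✓.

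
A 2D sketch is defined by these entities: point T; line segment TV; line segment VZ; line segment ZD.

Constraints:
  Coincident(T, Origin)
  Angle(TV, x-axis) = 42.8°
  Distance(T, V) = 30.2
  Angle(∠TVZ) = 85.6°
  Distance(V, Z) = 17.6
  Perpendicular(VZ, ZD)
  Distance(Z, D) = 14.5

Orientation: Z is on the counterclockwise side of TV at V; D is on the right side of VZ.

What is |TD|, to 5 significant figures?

47.156

T is at the origin; TV runs at 42.8° with length 30.2, so V = 30.2·(cos 42.8°, sin 42.8°) = (22.159, 20.519). ∠TVZ = 85.6°, so VZ runs at 42.8° + (180° − 85.6°) = 137.20° from the x-axis; with |VZ| = 17.6, Z = V + 17.6·(cos 137.20°, sin 137.20°) = (9.2450, 32.477). VZ ⟂ ZD; with |ZD| = 14.5 on the right of VZ, D = Z + 14.5·(0.67944, 0.73373) = (19.097, 43.116). Then |TD| = |D − T| = 47.156.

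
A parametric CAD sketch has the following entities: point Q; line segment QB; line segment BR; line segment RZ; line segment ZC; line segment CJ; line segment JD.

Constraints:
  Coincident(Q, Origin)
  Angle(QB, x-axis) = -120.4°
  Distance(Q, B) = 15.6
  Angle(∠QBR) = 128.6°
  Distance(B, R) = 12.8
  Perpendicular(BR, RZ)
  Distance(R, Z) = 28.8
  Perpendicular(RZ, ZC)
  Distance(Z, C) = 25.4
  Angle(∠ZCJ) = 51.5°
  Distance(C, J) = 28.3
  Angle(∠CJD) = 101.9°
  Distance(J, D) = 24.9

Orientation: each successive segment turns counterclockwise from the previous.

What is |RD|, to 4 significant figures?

22.95

Q is at the origin; QB runs at -120.4° with length 15.6, so B = (-7.894, -13.46). ∠QBR = 128.6° gives BR at -69.00° from the x-axis; with |BR| = 12.8, R = (-3.307, -25.41). BR is perpendicular to RZ, so RZ runs at 21.00°; with |RZ| = 28.8, Z = (23.58, -15.08). RZ is perpendicular to ZC, so ZC runs at 111.0°; with |ZC| = 25.4, C = (14.48, 8.629). ∠ZCJ = 51.5° gives CJ at -120.5° from the x-axis; with |CJ| = 28.3, J = (0.1142, -15.76). ∠CJD = 101.9° gives JD at -42.40° from the x-axis; with |JD| = 24.9, D = (18.50, -32.55). Then |RD| = |D − R| = 22.95.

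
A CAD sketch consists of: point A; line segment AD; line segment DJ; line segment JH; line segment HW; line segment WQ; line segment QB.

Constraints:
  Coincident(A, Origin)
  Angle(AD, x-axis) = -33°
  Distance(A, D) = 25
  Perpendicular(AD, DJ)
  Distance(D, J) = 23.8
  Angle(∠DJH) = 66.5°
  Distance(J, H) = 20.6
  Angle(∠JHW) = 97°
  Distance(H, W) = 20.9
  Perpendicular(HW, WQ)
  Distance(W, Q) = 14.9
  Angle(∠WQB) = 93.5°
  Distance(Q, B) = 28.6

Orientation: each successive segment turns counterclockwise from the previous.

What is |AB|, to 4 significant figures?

34.06

A is at the origin; AD runs at -33.0° with length 25.0, so D = (20.97, -13.62). AD is perpendicular to DJ, so DJ runs at 57.00°; with |DJ| = 23.8, J = (33.93, 6.344). ∠DJH = 66.5° gives JH at 170.5° from the x-axis; with |JH| = 20.6, H = (13.61, 9.744). ∠JHW = 97.0° gives HW at -106.5° from the x-axis; with |HW| = 20.9, W = (7.676, -10.29). The perpendicularity gives WQ at right angles to HW, so WQ runs at -16.50°; with |WQ| = 14.9, Q = (21.96, -14.53). ∠WQB = 93.5° gives QB at 70.00° from the x-axis; with |QB| = 28.6, B = (31.74, 12.35). Then |AB| = |B − A| = 34.06.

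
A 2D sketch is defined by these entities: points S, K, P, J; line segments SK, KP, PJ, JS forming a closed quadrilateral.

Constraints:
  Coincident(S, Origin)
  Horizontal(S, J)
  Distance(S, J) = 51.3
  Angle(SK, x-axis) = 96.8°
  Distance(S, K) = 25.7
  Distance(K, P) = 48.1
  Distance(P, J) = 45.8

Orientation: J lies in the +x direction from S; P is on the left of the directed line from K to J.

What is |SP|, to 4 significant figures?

60.68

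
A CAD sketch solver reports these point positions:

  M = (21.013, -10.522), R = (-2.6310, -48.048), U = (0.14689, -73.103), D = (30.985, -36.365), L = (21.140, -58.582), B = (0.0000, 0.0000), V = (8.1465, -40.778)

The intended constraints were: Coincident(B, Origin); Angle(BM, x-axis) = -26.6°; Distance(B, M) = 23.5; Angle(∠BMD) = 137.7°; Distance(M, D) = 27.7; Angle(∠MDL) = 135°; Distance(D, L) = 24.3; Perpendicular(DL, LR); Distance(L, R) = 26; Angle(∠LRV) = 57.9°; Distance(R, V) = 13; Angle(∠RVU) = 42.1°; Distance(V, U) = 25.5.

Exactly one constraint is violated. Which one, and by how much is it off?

Distance(V, U) = 25.5 — off by 7.80.

B = (0.00, 0.00) ✓; BM at -26.60° ✓; |BM| = 23.50 ✓; ∠BMD = 137.7° ✓; |MD| = 27.70 ✓; ∠MDL = 135.0° ✓; |DL| = 24.30 ✓; ∠(DL, LR) = 90.00° ✓; |LR| = 26.00 ✓; ∠LRV = 57.90° ✓; |RV| = 13.00 ✓; ∠RVU = 42.10° ✓; |VU| = 33.30 ✗.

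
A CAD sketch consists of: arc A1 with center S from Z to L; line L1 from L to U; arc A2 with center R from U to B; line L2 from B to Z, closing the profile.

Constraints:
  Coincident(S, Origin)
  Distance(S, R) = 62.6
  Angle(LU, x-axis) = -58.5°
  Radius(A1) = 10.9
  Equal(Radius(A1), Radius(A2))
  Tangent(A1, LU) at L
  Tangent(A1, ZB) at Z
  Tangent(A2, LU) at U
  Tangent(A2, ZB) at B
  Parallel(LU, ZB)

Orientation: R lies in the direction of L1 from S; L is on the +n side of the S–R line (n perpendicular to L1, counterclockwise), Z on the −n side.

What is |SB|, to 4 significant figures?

63.54

The slot axis is L1's direction at -58.5°, so u = (cos -58.5°, sin -58.5°) = (0.5225, -0.8526) and n = (−sin -58.5°, cos -58.5°) = (0.8526, 0.5225). S is at the origin and R lies 62.6 along u from S, so R = 62.6·u = (32.71, -53.38). Tangency of A1 to both parallel lines with radius 10.9 puts L and Z at S ± 10.9·n: L = (9.294, 5.695), Z = (-9.294, -5.695). Equal radii place U and B the same way about R: U = R + 10.9·n = (42.00, -47.68), B = R − 10.9·n = (23.41, -59.07). Then |SB| = |B − S| = 63.54.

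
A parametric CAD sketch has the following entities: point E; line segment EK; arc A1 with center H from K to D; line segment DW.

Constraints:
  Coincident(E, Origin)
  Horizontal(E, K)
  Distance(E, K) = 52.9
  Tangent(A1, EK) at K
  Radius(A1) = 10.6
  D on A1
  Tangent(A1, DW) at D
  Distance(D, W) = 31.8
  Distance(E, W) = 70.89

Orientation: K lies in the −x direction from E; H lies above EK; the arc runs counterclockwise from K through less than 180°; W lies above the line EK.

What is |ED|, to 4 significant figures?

45.59

Checks: |EK| = 52.90 ✓; |HD| = 10.60 ✓; ∠(HD, DW) = 90.00° ✓; |DW| = 31.80 ✓; |EW| = 70.89 ✓.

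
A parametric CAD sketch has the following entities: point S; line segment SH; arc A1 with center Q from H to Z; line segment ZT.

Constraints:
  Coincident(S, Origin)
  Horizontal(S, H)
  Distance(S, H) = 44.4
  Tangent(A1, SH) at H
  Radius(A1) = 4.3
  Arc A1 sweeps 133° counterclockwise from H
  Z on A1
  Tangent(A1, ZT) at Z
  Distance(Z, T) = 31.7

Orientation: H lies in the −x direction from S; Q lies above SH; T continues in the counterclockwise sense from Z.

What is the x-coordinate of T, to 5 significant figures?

-62.875

S is at the origin; S and H share the same y with |SH| = 44.4 and H on the −x side, so H = (-44.400, 0.0000). The tangent condition forces QH to be normal to SH, so Q = H + (0, 4.3) = (-44.400, 4.3000). On A1, H sits at bearing -90° from Q; a 133° counterclockwise sweep puts Z at bearing 43°, so Z = Q + 4.3·(cos 43°, sin 43°) = (-41.255, 7.2326). Since A1 is tangent to ZT there, QZ ⟂ ZT, so ZT runs along (−sin 43°, cos 43°); with |ZT| = 31.7, T = (-62.875, 30.417). So T.x = -62.875.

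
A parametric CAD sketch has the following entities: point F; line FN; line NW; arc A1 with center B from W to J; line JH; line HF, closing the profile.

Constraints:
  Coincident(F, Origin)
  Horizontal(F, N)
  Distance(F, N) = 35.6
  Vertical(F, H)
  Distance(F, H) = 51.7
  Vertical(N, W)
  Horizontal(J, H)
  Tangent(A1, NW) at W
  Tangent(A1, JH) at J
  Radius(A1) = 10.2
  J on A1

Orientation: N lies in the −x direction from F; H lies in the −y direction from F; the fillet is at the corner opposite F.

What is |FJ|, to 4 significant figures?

57.60

F is at the origin; F and N share the same y with |FN| = 35.6 and N on the −x side, so N = (-35.60, 0.000). FH is vertical with |FH| = 51.7 and H on the −y side, so H = (0.000, -51.70). The virtual corner opposite F is at (-35.60, -51.70). A1 meets NW tangentially, so BW is at right angles to NW and A1 meets JH tangentially, so BJ is at right angles to JH, with radius 10.2, so the center B sits 10.2 in from both sides at B = (-25.40, -41.50). That places the tangent points at W = (-35.60, -41.50) on NW and J = (-25.40, -51.70) on JH. Then |FJ| = |J − F| = 57.60.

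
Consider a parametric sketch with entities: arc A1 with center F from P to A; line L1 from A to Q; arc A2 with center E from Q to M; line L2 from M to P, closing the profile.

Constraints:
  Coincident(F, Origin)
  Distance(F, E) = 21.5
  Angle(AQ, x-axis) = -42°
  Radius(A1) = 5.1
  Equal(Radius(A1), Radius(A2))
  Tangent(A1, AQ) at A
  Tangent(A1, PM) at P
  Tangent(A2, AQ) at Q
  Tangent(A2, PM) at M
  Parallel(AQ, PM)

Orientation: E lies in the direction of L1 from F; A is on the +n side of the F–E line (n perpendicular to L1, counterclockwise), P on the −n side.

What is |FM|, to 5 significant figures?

22.097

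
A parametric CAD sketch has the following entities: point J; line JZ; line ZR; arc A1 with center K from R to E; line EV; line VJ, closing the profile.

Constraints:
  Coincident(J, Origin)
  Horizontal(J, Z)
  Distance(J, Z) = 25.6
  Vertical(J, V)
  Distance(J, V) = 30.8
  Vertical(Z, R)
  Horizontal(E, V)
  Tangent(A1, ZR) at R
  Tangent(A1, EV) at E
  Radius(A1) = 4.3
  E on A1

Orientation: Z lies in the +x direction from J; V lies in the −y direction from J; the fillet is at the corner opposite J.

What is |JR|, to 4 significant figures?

36.85

J is at the origin; JZ is horizontal with |JZ| = 25.6 and Z on the +x side, so Z = (25.60, 0.000). JV is vertical with |JV| = 30.8 and V on the −y side, so V = (0.000, -30.80). The virtual corner opposite J is at (25.60, -30.80). A1 meets ZR tangentially, so KR is at right angles to ZR and tangency of A1 to EV means the radius KE is perpendicular to EV, with radius 4.3, so the center K sits 4.3 in from both sides at K = (21.30, -26.50). That places the tangent points at R = (25.60, -26.50) on ZR and E = (21.30, -30.80) on EV. Then |JR| = |R − J| = 36.85.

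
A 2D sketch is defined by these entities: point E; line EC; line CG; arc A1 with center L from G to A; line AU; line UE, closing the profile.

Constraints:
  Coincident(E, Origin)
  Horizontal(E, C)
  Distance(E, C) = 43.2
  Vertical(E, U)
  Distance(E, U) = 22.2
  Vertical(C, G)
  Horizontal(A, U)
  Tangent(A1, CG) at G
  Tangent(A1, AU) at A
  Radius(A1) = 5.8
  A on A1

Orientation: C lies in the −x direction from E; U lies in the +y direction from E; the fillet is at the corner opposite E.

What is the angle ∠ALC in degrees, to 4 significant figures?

160.5°

E is at the origin; EC is horizontal with |EC| = 43.2 and C on the −x side, so C = (-43.20, 0.000). EU is vertical with |EU| = 22.2 and U on the +y side, so U = (0.000, 22.20). The virtual corner opposite E is at (-43.20, 22.20). Since A1 is tangent to CG there, LG ⟂ CG and since A1 is tangent to AU there, LA ⟂ AU, with radius 5.8, so the center L sits 5.8 in from both sides at L = (-37.40, 16.40). That places the tangent points at G = (-43.20, 16.40) on CG and A = (-37.40, 22.20) on AU. Then cos ∠ALC = LA·LC / (|LA||LC|), giving 160.5°.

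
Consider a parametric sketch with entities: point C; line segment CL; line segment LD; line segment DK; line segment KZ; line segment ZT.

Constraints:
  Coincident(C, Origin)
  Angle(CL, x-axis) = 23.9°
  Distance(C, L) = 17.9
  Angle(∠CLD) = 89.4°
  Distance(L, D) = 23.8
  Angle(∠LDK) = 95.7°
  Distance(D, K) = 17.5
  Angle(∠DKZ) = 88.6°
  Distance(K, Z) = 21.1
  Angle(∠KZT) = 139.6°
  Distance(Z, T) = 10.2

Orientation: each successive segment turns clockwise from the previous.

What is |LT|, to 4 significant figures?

13.51

C is at the origin; CL runs at 23.9° with length 17.9, so L = (16.37, 7.252). ∠CLD = 89.4° gives LD at -66.70° from the x-axis; with |LD| = 23.8, D = (25.78, -14.61). ∠LDK = 95.7° gives DK at -151.0° from the x-axis; with |DK| = 17.5, K = (10.47, -23.09). ∠DKZ = 88.6° gives KZ at 117.6° from the x-axis; with |KZ| = 21.1, Z = (0.6977, -4.392). ∠KZT = 139.6° gives ZT at 77.20° from the x-axis; with |ZT| = 10.2, T = (2.958, 5.554). Then |LT| = |T − L| = 13.51.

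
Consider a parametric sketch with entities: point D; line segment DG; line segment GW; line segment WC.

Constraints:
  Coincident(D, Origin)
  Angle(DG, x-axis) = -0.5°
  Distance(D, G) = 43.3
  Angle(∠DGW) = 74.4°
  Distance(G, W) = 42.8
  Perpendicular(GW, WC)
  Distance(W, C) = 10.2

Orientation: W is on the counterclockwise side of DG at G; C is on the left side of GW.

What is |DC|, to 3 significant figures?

44.3

D is at the origin; DG runs at -0.5° with length 43.3, so G = 43.3·(cos -0.5°, sin -0.5°) = (43.3, -0.378). ∠DGW = 74.4°, so GW runs at -0.5° + (180° − 74.4°) = 105° from the x-axis; with |GW| = 42.8, W = G + 42.8·(cos 105°, sin 105°) = (32.1, 40.9). GW is perpendicular to WC; with |WC| = 10.2 on the left of GW, C = W + 10.2·(-0.965, -0.261) = (22.3, 38.3). Then |DC| = |C − D| = 44.3.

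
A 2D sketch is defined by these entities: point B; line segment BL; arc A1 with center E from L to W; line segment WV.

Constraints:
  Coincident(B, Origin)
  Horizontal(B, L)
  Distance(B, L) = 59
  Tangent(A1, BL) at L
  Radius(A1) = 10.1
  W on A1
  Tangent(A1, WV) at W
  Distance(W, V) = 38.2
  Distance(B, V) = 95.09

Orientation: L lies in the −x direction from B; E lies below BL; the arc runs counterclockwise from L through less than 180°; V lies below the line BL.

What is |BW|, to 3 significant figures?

67.8

Checks: |EW| = 10.10 ✓; ∠(EW, WV) = 90.00° ✓; |WV| = 38.20 ✓; |BV| = 95.09 ✓.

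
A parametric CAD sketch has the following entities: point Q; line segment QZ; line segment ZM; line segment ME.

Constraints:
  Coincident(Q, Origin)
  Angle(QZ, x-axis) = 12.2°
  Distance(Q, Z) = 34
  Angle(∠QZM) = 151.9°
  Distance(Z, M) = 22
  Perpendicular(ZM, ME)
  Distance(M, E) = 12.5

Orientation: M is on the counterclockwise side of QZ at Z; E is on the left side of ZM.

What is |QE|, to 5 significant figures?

52.111

∠QZM = 151.9°, so ZM runs at 12.2° + (180° − 151.9°) = 40.300° from the x-axis; with |ZM| = 22.0, M = Z + 22.0·(cos 40.300°, sin 40.300°) = (50.011, 21.414). ZM is perpendicular to ME; with |ME| = 12.5 on the left of ZM, E = M + 12.5·(-0.64679, 0.76267) = (41.926, 30.948). Then |QE| = |E − Q| = 52.111.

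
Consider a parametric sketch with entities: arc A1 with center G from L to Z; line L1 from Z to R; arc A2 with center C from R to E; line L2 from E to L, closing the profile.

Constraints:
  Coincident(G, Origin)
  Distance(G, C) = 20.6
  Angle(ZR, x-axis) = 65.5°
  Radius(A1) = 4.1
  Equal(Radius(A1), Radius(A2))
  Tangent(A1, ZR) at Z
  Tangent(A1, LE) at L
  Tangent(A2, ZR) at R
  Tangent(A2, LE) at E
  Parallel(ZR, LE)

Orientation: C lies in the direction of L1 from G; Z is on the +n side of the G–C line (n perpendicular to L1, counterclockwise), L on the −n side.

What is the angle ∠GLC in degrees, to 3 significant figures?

78.7°

The slot axis is L1's direction at 65.5°, so u = (cos 65.5°, sin 65.5°) = (0.415, 0.910) and n = (−sin 65.5°, cos 65.5°) = (-0.910, 0.415). G is at the origin and C lies 20.6 along u from G, so C = 20.6·u = (8.54, 18.7). Tangency of A1 to both parallel lines with radius 4.1 puts Z and L at G ± 4.1·n: Z = (-3.73, 1.70), L = (3.73, -1.70). Then cos ∠GLC = LG·LC / (|LG||LC|), giving 78.7°.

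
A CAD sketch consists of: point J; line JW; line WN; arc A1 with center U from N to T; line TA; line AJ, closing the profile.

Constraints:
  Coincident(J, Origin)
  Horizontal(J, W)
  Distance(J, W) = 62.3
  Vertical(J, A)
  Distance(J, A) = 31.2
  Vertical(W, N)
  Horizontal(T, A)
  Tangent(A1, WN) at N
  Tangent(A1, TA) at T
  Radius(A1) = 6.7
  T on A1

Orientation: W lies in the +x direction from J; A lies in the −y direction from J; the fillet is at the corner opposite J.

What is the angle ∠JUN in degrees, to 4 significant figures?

156.2°

J is at the origin; J and W share the same y with |JW| = 62.3 and W on the +x side, so W = (62.30, 0.000). JA is vertical with |JA| = 31.2 and A on the −y side, so A = (0.000, -31.20). The virtual corner opposite J is at (62.30, -31.20). Tangency of A1 to WN means the radius UN is perpendicular to WN and A1 meets TA tangentially, so UT is at right angles to TA, with radius 6.7, so the center U sits 6.7 in from both sides at U = (55.60, -24.50). That places the tangent points at N = (62.30, -24.50) on WN and T = (55.60, -31.20) on TA. Then cos ∠JUN = UJ·UN / (|UJ||UN|), giving 156.2°.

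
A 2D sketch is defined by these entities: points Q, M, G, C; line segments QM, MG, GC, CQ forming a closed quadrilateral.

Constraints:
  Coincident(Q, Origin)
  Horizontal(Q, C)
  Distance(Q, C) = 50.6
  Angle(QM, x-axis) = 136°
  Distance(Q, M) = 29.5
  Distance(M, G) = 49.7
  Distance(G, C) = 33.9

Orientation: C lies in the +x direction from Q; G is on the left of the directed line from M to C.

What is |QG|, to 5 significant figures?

38.022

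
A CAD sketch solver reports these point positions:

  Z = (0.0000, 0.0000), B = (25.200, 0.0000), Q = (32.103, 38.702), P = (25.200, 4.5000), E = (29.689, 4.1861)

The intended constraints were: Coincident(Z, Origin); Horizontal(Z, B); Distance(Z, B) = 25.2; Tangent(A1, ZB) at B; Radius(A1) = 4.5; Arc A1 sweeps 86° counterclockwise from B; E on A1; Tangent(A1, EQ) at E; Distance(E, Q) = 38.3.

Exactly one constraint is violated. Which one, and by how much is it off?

Distance(E, Q) = 38.3 — off by 3.70.

Z = (0.00, 0.00) ✓; Z.y = 0.00, B.y = 0.00 ✓; |ZB| = 25.20 ✓; ∠(PB, BZ) = 90.00° ✓; |PB| = 4.500 ✓; bearing(P→E) − bearing(P→B) = 86.00° ✓; |PE| = 4.500 ✓; ∠(PE, EQ) = 90.00° ✓; |EQ| = 34.60 ✗.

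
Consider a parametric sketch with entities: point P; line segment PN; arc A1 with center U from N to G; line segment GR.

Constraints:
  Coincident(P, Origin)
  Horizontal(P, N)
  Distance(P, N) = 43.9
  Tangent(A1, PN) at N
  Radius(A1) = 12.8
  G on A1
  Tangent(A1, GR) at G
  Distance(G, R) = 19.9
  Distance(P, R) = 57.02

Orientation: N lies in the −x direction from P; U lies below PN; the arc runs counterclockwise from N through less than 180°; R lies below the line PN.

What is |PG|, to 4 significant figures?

58.11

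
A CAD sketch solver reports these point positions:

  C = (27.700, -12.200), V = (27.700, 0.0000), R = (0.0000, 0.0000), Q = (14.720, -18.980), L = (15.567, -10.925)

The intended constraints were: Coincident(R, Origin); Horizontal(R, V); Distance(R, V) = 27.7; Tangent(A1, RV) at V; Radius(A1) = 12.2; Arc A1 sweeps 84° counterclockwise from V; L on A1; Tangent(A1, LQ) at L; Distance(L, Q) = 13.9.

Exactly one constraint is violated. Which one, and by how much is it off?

Distance(L, Q) = 13.9 — off by 5.80.

R = (0.00, 0.00) ✓; R.y = 0.00, V.y = 0.00 ✓; |RV| = 27.70 ✓; ∠(CV, VR) = 90.00° ✓; |CV| = 12.20 ✓; bearing(C→L) − bearing(C→V) = 84.00° ✓; |CL| = 12.20 ✓; ∠(CL, LQ) = 90.00° ✓; |LQ| = 8.099 ✗.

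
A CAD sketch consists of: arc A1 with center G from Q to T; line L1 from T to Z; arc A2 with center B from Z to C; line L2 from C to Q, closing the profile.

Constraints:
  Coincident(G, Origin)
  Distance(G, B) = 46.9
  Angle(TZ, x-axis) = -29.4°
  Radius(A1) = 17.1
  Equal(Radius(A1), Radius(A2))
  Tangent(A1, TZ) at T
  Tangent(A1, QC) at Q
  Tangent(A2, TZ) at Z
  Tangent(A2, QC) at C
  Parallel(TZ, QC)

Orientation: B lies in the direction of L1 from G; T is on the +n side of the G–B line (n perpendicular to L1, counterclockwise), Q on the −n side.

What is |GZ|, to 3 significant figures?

49.9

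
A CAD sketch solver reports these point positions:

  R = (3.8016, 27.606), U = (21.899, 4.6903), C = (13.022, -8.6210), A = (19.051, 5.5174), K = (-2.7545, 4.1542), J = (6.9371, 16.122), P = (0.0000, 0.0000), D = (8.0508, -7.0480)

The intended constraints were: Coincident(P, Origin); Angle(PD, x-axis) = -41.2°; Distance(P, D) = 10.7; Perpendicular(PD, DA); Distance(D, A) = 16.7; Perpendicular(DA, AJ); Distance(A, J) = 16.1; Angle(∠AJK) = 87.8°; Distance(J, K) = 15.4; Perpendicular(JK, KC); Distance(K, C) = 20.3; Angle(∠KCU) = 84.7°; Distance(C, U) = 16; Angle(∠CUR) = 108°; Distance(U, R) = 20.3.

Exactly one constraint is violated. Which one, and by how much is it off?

Distance(U, R) = 20.3 — off by 8.90.

P = (0.00, 0.00) ✓; PD at -41.20° ✓; |PD| = 10.70 ✓; ∠(PD, DA) = 90.00° ✓; |DA| = 16.70 ✓; ∠(DA, AJ) = 90.00° ✓; |AJ| = 16.10 ✓; ∠AJK = 87.80° ✓; |JK| = 15.40 ✓; ∠(JK, KC) = 90.00° ✓; |KC| = 20.30 ✓; ∠KCU = 84.70° ✓; |CU| = 16.00 ✓; ∠CUR = 108.0° ✓; |UR| = 29.20 ✗.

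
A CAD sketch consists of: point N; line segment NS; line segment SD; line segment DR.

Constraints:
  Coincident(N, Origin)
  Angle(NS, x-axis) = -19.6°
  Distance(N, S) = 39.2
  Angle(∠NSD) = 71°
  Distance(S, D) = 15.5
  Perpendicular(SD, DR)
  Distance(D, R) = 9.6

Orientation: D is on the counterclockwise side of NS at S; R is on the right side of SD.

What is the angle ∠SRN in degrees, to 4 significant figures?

54.87°

N is at the origin; NS runs at -19.6° with length 39.2, so S = 39.2·(cos -19.6°, sin -19.6°) = (36.93, -13.15). ∠NSD = 71.0°, so SD runs at -19.6° + (180° − 71.0°) = 89.40° from the x-axis; with |SD| = 15.5, D = S + 15.5·(cos 89.40°, sin 89.40°) = (37.09, 2.349). The perpendicularity gives DR at right angles to SD; with |DR| = 9.6 on the right of SD, R = D + 9.6·(0.9999, -0.01047) = (46.69, 2.249). Then cos ∠SRN = RS·RN / (|RS||RN|), giving 54.87°.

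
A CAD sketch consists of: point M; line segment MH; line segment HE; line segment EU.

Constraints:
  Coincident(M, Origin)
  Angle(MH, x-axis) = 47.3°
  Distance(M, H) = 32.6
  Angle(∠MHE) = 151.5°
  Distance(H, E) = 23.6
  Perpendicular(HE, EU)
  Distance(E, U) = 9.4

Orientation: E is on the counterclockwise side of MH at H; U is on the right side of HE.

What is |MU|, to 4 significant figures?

57.90

∠MHE = 151.5°, so HE runs at 47.3° + (180° − 151.5°) = 75.80° from the x-axis; with |HE| = 23.6, E = H + 23.6·(cos 75.80°, sin 75.80°) = (27.90, 46.84). The perpendicularity gives EU at right angles to HE; with |EU| = 9.4 on the right of HE, U = E + 9.4·(0.9694, -0.2453) = (37.01, 44.53). Then |MU| = |U − M| = 57.90.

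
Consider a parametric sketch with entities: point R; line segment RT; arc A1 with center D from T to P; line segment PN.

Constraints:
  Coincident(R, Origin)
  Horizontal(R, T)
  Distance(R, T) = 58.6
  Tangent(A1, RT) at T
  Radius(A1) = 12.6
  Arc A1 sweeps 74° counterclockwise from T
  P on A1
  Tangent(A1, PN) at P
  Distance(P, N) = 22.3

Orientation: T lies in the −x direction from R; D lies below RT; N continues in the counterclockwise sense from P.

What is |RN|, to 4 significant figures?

82.71

R is at the origin; R and T share the same y with |RT| = 58.6 and T on the −x side, so T = (-58.60, 0.000). Since A1 is tangent to RT there, DT ⟂ RT, so D = T + (0, -12.6) = (-58.60, -12.60). On A1, T sits at bearing 90° from D; a 74° counterclockwise sweep puts P at bearing 164°, so P = D + 12.6·(cos 164°, sin 164°) = (-70.71, -9.127). Since A1 is tangent to PN there, DP ⟂ PN, so PN runs along (−sin 164°, cos 164°); with |PN| = 22.3, N = (-76.86, -30.56). Then |RN| = |N − R| = 82.71.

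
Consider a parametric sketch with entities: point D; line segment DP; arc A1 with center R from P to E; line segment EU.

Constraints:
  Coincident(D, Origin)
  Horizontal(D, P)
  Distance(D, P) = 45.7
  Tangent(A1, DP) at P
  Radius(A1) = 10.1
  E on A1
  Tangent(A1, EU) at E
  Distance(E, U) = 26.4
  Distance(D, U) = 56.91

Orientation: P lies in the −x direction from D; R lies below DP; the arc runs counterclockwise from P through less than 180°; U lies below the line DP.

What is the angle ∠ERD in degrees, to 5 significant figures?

164.47°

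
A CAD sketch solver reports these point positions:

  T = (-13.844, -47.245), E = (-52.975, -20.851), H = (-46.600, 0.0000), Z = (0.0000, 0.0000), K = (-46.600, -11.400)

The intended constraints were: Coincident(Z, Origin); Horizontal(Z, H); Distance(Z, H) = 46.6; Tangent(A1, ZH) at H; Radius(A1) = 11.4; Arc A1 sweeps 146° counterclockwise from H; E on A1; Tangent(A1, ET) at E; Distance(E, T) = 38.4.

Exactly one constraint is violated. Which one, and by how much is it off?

Distance(E, T) = 38.4 — off by 8.80.

Z = (0.00, 0.00) ✓; Z.y = 0.00, H.y = 0.00 ✓; |ZH| = 46.60 ✓; ∠(KH, HZ) = 90.00° ✓; |KH| = 11.40 ✓; bearing(K→E) − bearing(K→H) = 146.0° ✓; |KE| = 11.40 ✓; ∠(KE, ET) = 90.00° ✓; |ET| = 47.20 ✗.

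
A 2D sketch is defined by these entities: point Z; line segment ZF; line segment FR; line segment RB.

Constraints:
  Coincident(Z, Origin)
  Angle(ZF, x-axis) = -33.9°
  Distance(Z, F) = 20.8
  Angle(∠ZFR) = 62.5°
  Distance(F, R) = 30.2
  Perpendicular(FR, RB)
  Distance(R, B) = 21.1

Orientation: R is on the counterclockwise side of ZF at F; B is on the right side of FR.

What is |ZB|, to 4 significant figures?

44.59

Z is at the origin; ZF runs at -33.9° with length 20.8, so F = 20.8·(cos -33.9°, sin -33.9°) = (17.26, -11.60). ∠ZFR = 62.5°, so FR runs at -33.9° + (180° − 62.5°) = 83.60° from the x-axis; with |FR| = 30.2, R = F + 30.2·(cos 83.60°, sin 83.60°) = (20.63, 18.41). The perpendicularity gives RB at right angles to FR; with |RB| = 21.1 on the right of FR, B = R + 21.1·(0.9938, -0.1115) = (41.60, 16.06). Then |ZB| = |B − Z| = 44.59.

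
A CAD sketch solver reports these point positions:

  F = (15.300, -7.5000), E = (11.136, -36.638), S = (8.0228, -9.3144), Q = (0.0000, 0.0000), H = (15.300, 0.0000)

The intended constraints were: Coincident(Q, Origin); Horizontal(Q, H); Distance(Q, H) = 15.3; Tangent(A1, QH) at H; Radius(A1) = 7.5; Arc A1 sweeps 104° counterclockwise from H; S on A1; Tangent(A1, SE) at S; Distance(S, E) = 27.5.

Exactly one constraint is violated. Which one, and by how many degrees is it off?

Tangent(A1, SE) at S — off by 7.50°.

Q = (0.00, 0.00) ✓; Q.y = 0.00, H.y = 0.00 ✓; |QH| = 15.30 ✓; ∠(FH, HQ) = 90.00° ✓; |FH| = 7.500 ✓; bearing(F→S) − bearing(F→H) = 104.0° ✓; |FS| = 7.500 ✓; ∠(FS, SE) = 97.50° ✗; |SE| = 27.50 ✓.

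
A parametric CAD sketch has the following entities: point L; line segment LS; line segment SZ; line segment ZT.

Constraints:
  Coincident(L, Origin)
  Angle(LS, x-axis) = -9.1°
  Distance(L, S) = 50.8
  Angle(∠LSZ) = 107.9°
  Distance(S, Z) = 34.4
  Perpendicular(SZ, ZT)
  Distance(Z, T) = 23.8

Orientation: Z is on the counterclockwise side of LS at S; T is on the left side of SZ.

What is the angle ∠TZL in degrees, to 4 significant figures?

45.97°

L is at the origin; LS runs at -9.1° with length 50.8, so S = 50.8·(cos -9.1°, sin -9.1°) = (50.16, -8.034). ∠LSZ = 107.9°, so SZ runs at -9.1° + (180° − 107.9°) = 63.00° from the x-axis; with |SZ| = 34.4, Z = S + 34.4·(cos 63.00°, sin 63.00°) = (65.78, 22.62). SZ is perpendicular to ZT; with |ZT| = 23.8 on the left of SZ, T = Z + 23.8·(-0.8910, 0.4540) = (44.57, 33.42). Then cos ∠TZL = ZT·ZL / (|ZT||ZL|), giving 45.97°.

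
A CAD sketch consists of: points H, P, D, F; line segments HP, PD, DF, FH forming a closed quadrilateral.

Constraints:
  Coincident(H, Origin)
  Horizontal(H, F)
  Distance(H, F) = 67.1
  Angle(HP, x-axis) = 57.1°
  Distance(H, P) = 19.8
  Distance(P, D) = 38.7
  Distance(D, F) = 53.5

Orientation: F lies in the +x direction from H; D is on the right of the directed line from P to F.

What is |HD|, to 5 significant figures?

27.986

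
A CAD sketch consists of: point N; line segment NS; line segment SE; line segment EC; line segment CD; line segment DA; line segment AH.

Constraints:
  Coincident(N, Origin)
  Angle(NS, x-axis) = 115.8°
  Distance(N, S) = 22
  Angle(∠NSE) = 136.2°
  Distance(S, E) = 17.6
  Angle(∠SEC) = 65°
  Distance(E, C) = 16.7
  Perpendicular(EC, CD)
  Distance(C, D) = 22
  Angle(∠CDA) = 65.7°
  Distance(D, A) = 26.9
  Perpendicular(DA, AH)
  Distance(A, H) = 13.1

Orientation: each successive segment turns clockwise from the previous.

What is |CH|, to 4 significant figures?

19.15

N is at the origin; NS runs at 115.8° with length 22.0, so S = (-9.575, 19.81). ∠NSE = 136.2° gives SE at 72.00° from the x-axis; with |SE| = 17.6, E = (-4.136, 36.55). ∠SEC = 65.0° gives EC at -43.00° from the x-axis; with |EC| = 16.7, C = (8.077, 25.16). EC is perpendicular to CD, so CD runs at -133.0°; with |CD| = 22.0, D = (-6.927, 9.066). ∠CDA = 65.7° gives DA at 112.7° from the x-axis; with |DA| = 26.9, A = (-17.31, 33.88). DA ⟂ AH, so AH runs at 22.70°; with |AH| = 13.1, H = (-5.222, 38.94). Then |CH| = |H − C| = 19.15.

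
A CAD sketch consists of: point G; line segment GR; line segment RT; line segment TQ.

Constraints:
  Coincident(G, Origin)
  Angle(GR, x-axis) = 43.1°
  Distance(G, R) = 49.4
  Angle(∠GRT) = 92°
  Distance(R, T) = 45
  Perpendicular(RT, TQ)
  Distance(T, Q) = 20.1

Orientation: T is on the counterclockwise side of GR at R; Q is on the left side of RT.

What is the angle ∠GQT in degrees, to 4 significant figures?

122.1°

∠GRT = 92.0°, so RT runs at 43.1° + (180° − 92.0°) = 131.1° from the x-axis; with |RT| = 45.0, T = R + 45.0·(cos 131.1°, sin 131.1°) = (6.488, 67.66). RT is perpendicular to TQ; with |TQ| = 20.1 on the left of RT, Q = T + 20.1·(-0.7536, -0.6574) = (-8.658, 54.45). Then cos ∠GQT = QG·QT / (|QG||QT|), giving 122.1°.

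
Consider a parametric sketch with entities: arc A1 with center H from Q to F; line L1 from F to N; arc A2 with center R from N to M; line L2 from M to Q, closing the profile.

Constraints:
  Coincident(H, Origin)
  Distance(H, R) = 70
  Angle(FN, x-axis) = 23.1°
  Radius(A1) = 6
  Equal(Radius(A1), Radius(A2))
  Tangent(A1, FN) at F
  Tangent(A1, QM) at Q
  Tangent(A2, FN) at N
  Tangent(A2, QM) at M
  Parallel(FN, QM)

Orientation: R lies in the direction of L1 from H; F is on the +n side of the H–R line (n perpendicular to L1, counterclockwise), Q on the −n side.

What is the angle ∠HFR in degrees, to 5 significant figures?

85.101°

The slot axis is L1's direction at 23.1°, so u = (cos 23.1°, sin 23.1°) = (0.91982, 0.39234) and n = (−sin 23.1°, cos 23.1°) = (-0.39234, 0.91982). H is at the origin and R lies 70.0 along u from H, so R = 70.0·u = (64.388, 27.464). Tangency of A1 to both parallel lines with radius 6.0 puts F and Q at H ± 6.0·n: F = (-2.3540, 5.5189), Q = (2.3540, -5.5189). Then cos ∠HFR = FH·FR / (|FH||FR|), giving 85.101°.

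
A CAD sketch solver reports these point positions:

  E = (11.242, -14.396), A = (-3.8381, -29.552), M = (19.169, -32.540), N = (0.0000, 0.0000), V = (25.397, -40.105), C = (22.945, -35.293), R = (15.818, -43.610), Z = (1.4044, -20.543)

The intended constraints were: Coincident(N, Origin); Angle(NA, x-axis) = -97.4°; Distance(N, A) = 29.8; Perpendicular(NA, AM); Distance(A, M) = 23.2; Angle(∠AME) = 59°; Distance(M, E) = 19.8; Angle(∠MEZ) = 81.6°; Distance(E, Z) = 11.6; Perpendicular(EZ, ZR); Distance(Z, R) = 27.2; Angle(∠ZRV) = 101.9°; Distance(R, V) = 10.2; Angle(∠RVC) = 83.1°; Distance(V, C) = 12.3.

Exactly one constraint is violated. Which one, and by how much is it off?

Distance(V, C) = 12.3 — off by 6.90.

N = (0.00, 0.00) ✓; NA at -97.40° ✓; |NA| = 29.80 ✓; ∠(NA, AM) = 90.00° ✓; |AM| = 23.20 ✓; ∠AME = 59.00° ✓; |ME| = 19.80 ✓; ∠MEZ = 81.60° ✓; |EZ| = 11.60 ✓; ∠(EZ, ZR) = 90.00° ✓; |ZR| = 27.20 ✓; ∠ZRV = 101.9° ✓; |RV| = 10.20 ✓; ∠RVC = 83.10° ✓; |VC| = 5.401 ✗.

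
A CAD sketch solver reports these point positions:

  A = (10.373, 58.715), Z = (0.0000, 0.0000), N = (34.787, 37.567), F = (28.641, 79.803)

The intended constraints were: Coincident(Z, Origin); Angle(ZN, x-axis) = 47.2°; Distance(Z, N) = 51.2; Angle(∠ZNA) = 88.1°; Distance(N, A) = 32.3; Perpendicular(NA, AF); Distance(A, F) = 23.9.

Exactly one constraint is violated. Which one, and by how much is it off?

Distance(A, F) = 23.9 — off by 4.00.

Z = (0.00, 0.00) ✓; ZN at 47.20° ✓; |ZN| = 51.20 ✓; ∠ZNA = 88.10° ✓; |NA| = 32.30 ✓; ∠(NA, AF) = 90.00° ✓; |AF| = 27.90 ✗.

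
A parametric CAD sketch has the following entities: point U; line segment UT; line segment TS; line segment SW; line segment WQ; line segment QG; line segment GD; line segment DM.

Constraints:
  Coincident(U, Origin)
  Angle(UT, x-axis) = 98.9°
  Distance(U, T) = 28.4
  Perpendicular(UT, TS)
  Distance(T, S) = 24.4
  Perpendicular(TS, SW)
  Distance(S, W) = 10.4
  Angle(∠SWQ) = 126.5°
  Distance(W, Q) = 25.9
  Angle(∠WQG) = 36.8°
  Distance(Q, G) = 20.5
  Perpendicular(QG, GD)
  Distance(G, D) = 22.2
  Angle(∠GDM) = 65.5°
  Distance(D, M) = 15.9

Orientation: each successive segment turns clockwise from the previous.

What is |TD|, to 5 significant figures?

33.198

∠WQG = 36.8° gives QG at 82.200° from the x-axis; with |QG| = 20.5, G = (5.9178, 23.427). QG is perpendicular to GD, so GD runs at -7.8000°; with |GD| = 22.2, D = (27.912, 20.414). Then |TD| = |D − T| = 33.198.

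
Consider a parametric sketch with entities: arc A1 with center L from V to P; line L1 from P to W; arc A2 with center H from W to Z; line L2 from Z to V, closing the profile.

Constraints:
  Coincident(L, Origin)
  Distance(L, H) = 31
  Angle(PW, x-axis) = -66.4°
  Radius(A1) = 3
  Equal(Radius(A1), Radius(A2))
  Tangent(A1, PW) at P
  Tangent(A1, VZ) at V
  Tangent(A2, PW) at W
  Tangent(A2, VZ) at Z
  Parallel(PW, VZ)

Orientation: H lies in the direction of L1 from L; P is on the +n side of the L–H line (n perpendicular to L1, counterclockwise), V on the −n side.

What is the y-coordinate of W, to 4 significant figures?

-27.21

The slot axis is L1's direction at -66.4°, so u = (cos -66.4°, sin -66.4°) = (0.4003, -0.9164) and n = (−sin -66.4°, cos -66.4°) = (0.9164, 0.4003). L is at the origin and H lies 31.0 along u from L, so H = 31.0·u = (12.41, -28.41). Tangency of A1 to both parallel lines with radius 3.0 puts P and V at L ± 3.0·n: P = (2.749, 1.201), V = (-2.749, -1.201). Equal radii place W and Z the same way about H: W = H + 3.0·n = (15.16, -27.21), Z = H − 3.0·n = (9.662, -29.61). So W.y = -27.21.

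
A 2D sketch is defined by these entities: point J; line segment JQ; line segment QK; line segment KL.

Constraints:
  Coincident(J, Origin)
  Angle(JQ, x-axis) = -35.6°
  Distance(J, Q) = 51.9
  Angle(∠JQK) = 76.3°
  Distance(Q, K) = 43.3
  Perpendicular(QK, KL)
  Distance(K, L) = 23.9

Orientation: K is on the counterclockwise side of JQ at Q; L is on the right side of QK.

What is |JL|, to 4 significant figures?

80.53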